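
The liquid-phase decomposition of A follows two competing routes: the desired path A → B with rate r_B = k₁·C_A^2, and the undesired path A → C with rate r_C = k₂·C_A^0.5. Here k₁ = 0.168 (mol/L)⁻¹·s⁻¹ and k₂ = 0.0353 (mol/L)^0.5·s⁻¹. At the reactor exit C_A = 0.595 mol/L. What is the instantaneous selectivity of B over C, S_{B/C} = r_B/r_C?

2.18

S_{B/C} = r_B/r_C = (k₁·C_A^2)/(k₂·C_A^0.5) = (k₁/k₂)·C_A^1.5.
= (0.168×0.5950^2) / (0.0353×0.5950^0.5) = 0.05948/0.02723 = 2.18.
Since the desired path is higher order in A, keeping C_A high (PFR or concentrated feed) favours B.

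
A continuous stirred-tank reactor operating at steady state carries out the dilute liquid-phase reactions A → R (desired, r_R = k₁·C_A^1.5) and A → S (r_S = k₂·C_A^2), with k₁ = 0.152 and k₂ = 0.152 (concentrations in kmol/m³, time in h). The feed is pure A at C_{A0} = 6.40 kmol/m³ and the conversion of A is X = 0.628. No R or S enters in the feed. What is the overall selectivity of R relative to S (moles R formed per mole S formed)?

Exit C_A = C_{A0}(1−X) = 6.40×0.372 = 2.381 kmol/m³.
In a CSTR the entire volume is at exit conditions, so r_R = 0.152×2.381^1.5 = 0.5584 and r_S = 0.152×2.381^2 = 0.8616.
Overall selectivity = C_R/C_S = r_Rτ/(r_Sτ) = r_R/r_S = 0.648.

0.648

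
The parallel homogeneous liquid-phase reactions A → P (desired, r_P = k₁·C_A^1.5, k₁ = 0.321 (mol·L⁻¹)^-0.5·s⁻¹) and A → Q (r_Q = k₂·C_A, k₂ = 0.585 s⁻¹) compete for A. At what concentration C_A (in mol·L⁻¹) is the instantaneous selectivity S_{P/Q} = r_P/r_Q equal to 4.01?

53.4 mol·L⁻¹

S_{P/Q} = (k₁/k₂)·C_A^0.5 ⇒ C_A = (S·k₂/k₁)^(2).
= (4.01×0.585/0.321)^(2) = (7.308)^(2) = 53.4 mol·L⁻¹.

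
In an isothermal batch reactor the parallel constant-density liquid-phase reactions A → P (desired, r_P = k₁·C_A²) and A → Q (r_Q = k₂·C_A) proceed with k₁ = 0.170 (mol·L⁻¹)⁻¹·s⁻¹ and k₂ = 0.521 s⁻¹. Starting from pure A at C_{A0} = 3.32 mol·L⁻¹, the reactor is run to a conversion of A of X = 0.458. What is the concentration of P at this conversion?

0.687 mol·L⁻¹

C_A = C_{A0}(1−X) = 1.799 mol·L⁻¹.
Along a PFR/batch, dC_Q/dC_A = −r_Q/(r_P+r_Q) = −k₂/(k₂+k₁·C_A).
Integrating from C_{A0} to C_A: C_Q = (0.521/0.170)·ln[(0.521+0.170·3.32)/(0.521+0.170·1.80)] = 3.065·ln(1.085/0.8269) = 0.8336 mol·L⁻¹.
Then C_P = (C_{A0}−C_A) − C_Q = 1.521 − 0.8336 = 0.6869 mol·L⁻¹.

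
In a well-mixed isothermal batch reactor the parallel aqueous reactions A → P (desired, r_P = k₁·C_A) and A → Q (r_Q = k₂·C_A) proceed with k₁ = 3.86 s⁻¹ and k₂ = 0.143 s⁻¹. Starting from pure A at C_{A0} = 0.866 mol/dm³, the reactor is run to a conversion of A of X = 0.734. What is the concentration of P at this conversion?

0.613 mol/dm³

C_A = C_{A0}(1−X) = 0.2304 mol/dm³.
Both paths are first order in A, so the instantaneous fraction to P is constant: dC_P/d(−C_A) = k₁/(k₁+k₂) = 0.9643.
C_P = 0.9643·(C_{A0}−C_A) = 0.9643×0.6356 = 0.613 mol/dm³.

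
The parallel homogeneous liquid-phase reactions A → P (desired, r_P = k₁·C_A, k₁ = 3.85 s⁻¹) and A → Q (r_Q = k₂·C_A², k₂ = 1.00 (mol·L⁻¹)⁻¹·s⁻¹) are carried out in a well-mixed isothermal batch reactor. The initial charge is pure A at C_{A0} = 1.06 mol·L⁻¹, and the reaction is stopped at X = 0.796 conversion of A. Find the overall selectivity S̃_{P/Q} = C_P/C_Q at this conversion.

C_A = C_{A0}(1−X) = 0.2162 mol·L⁻¹.
Along a PFR/batch, dC_P/dC_A = −r_P/(r_P+r_Q) = −k₁/(k₁+k₂·C_A).
Integrating from C_{A0} to C_A: C_P = (3.85/1.00)·ln[(3.85+1.00·1.06)/(3.85+1.00·0.216)] = 3.850·ln(4.910/4.066) = 0.7259 mol·L⁻¹.
C_Q = (C_{A0}−C_A)−C_P = 0.1178 mol·L⁻¹; S̃_{P/Q} = 0.7259/0.1178 = 6.16.

6.16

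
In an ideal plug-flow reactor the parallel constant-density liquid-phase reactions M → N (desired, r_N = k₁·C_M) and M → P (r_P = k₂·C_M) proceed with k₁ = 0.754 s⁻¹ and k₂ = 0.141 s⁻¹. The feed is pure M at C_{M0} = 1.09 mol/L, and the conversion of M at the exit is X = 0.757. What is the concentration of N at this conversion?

C_M = C_{M0}(1−X) = 0.2649 mol/L.
Both paths are first order in M, so the instantaneous fraction to N is constant: dC_N/d(−C_M) = k₁/(k₁+k₂) = 0.8425.
C_N = 0.8425·(C_{M0}−C_M) = 0.8425×0.8251 = 0.695 mol/L.

0.695 mol/L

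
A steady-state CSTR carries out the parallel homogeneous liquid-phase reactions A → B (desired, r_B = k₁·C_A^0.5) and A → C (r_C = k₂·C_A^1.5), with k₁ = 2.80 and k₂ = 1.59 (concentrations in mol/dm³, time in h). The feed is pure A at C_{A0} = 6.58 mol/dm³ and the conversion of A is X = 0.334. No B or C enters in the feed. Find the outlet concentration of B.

Exit C_A = C_{A0}(1−X) = 6.58×0.666 = 4.382 mol/dm³.
Rates in a CSTR are evaluated at the outlet concentration: r_B = 2.80×4.382^0.5 = 5.861, r_C = 1.59×4.382^1.5 = 14.59.
Fraction of consumed A going to B: r_B/(r_B+r_C) = 0.2867.
C_B = 0.2867·C_{A0}·X = 0.2867×6.58×0.334 = 0.630 mol/dm³.

0.630 mol/dm³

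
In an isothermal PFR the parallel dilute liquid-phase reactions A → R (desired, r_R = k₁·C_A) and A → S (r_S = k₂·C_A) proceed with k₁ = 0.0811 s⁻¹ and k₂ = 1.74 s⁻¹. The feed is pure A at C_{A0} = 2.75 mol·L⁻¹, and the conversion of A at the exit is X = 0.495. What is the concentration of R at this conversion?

C_A = C_{A0}(1−X) = 1.389 mol·L⁻¹.
Both paths are first order in A, so the instantaneous fraction to R is constant: dC_R/d(−C_A) = k₁/(k₁+k₂) = 0.04453.
C_R = 0.04453·(C_{A0}−C_A) = 0.04453×1.361 = 0.0606 mol·L⁻¹.

0.0606 mol·L⁻¹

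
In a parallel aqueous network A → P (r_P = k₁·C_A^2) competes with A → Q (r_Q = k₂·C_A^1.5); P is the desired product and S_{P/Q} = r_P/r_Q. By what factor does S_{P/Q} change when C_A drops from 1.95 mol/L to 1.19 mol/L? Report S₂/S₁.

S_{P/Q} = (k₁/k₂)·C_A^0.5, so S₂/S₁ = (C_{A,2}/C_{A,1})^0.5.
= (1.19/1.95)^0.5 = (0.6103)^0.5 = 0.781.
Selectivity toward P falls as C_A falls — high-concentration operation is favoured.

0.781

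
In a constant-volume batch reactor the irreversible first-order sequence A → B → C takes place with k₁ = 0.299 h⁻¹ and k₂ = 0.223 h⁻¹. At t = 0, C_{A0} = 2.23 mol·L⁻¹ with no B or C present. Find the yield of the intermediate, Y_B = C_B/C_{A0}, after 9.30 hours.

For first-order series with pure A initially, C_B(t) = k₁C_{A0}/(k₂−k₁)·(e^(−k₁t) − e^(−k₂t)).
e^(−k₁t) = e^(−0.299×9.30) = e^(−2.781) = 0.06200; e^(−k₂t) = e^(−2.074) = 0.1257.
C_B = 0.299×2.23/(0.223−0.299) × (0.06200−0.1257) = (-8.773)×(-0.06370) = 0.5589 mol·L⁻¹.
Y_B = C_B/C_{A0} = 0.5589/2.23 = 0.251.

0.251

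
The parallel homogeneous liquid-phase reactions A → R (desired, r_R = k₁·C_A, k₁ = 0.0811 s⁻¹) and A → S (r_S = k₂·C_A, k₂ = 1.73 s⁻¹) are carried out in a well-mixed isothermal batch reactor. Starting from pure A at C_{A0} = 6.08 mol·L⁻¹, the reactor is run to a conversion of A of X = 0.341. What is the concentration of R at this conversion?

C_A = C_{A0}(1−X) = 4.007 mol·L⁻¹.
Both paths are first order in A, so the instantaneous fraction to R is constant: dC_R/d(−C_A) = k₁/(k₁+k₂) = 0.04478.
C_R = 0.04478·(C_{A0}−C_A) = 0.04478×2.073 = 0.0928 mol·L⁻¹.

0.0928 mol·L⁻¹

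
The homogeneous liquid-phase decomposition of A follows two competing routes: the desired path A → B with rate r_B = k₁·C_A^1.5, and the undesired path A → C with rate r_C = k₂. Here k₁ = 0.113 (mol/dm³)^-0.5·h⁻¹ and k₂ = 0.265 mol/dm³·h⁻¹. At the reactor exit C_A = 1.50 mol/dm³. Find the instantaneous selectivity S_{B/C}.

0.783

S_{B/C} = r_B/r_C = (k₁·C_A^1.5)/(k₂) = (k₁/k₂)·C_A^1.5.
= (0.113×1.500^1.5) / (0.265) = 0.2076/0.2650 = 0.783.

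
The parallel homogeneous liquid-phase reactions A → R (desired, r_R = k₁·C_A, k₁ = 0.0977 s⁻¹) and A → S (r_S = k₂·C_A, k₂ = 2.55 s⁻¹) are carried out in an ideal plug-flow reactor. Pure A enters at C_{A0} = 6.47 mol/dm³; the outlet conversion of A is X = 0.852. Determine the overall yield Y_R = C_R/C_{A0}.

C_A = C_{A0}(1−X) = 0.9576 mol/dm³.
Both paths are first order in A, so the instantaneous fraction to R is constant: dC_R/d(−C_A) = k₁/(k₁+k₂) = 0.03690.
C_R = 0.03690·(C_{A0}−C_A) = 0.03690×5.512 = 0.203 mol/dm³.
Y_R = C_R/C_{A0} = 0.2034/6.47 = 0.0314.

0.0314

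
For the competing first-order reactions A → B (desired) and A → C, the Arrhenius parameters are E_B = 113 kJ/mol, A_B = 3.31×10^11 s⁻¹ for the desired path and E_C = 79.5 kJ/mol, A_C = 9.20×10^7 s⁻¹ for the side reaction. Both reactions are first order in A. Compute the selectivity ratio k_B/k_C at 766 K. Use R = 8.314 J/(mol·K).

Since both paths have the same order in A, the concentration cancels and S_{B/C} = k_B/k_C = (A_B/A_C)·exp[(E_C−E_B)/(RT)].
(E_C−E_B)/(RT) = (79.5−113)×10³/(8.314×766) = -33500/6369 = -5.260.
k_B/k_C = (3.31×10^11/9.20×10^7)·exp(-5.260) = 3598 × 0.005194 = 18.7.

18.7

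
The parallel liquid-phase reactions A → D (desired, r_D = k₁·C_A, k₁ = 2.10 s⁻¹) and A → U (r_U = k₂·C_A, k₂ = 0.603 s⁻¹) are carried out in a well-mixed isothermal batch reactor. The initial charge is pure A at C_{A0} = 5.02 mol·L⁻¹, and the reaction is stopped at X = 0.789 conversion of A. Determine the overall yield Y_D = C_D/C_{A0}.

0.613

C_A = C_{A0}(1−X) = 1.059 mol·L⁻¹.
Both paths are first order in A, so the instantaneous fraction to D is constant: dC_D/d(−C_A) = k₁/(k₁+k₂) = 0.7769.
C_D = 0.7769·(C_{A0}−C_A) = 0.7769×3.961 = 3.08 mol·L⁻¹.
Y_D = C_D/C_{A0} = 3.077/5.02 = 0.613.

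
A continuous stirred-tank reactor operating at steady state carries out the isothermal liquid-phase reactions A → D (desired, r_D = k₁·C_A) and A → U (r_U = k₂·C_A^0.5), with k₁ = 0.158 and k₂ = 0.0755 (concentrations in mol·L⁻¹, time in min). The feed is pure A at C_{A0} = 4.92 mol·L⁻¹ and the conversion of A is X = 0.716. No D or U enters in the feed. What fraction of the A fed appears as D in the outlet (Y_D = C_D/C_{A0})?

0.510

Exit C_A = C_{A0}(1−X) = 4.92×0.284 = 1.397 mol·L⁻¹.
A CSTR operates uniformly at the exit composition, giving r_D = 0.2208 and r_U = 0.08925 (each k·C_A^n at C_A = 1.397).
Fraction of consumed A going to D: r_D/(r_D+r_U) = 0.7121.
C_D = 0.7121·C_{A0}·X = 0.7121×4.92×0.716 = 2.51 mol·L⁻¹; Y_D = C_D/C_{A0} = 0.510.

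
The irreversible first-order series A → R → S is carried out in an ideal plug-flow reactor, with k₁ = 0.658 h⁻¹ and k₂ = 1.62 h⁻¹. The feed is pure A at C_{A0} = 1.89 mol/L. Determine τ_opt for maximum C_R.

For first-order series the maximum of C_R occurs at τ_opt = ln(k₂/k₁)/(k₂−k₁).
= ln(1.62/0.658)/(1.62−0.658) = ln(2.462)/0.9620 = 0.9010/0.9620 = 0.937 h.

0.937 h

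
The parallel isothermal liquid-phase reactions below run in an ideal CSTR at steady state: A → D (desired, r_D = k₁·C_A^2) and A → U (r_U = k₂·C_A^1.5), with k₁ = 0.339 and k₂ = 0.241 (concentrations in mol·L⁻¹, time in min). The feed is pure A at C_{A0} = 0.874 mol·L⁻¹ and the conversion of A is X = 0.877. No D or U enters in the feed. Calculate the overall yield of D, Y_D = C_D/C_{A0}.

0.277

Exit C_A = C_{A0}(1−X) = 0.874×0.123 = 0.1075 mol·L⁻¹.
Rates in a CSTR are evaluated at the outlet concentration: r_D = 0.339×0.1075^2 = 0.003918, r_U = 0.241×0.1075^1.5 = 0.008495.
Fraction of consumed A going to D: r_D/(r_D+r_U) = 0.3156.
C_D = 0.3156·C_{A0}·X = 0.3156×0.874×0.877 = 0.242 mol·L⁻¹; Y_D = C_D/C_{A0} = 0.277.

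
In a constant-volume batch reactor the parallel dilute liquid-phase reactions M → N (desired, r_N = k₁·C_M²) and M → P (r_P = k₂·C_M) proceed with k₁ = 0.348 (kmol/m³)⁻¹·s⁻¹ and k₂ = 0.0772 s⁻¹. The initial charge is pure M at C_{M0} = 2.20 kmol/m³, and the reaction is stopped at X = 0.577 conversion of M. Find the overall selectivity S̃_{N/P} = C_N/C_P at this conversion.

C_M = C_{M0}(1−X) = 0.9306 kmol/m³.
Along a PFR/batch, dC_P/dC_M = −r_P/(r_N+r_P) = −k₂/(k₂+k₁·C_M).
Integrating from C_{M0} to C_M: C_P = (0.0772/0.348)·ln[(0.0772+0.348·2.20)/(0.0772+0.348·0.931)] = 0.2218·ln(0.8428/0.4010) = 0.1647 kmol/m³.
Then C_N = (C_{M0}−C_M) − C_P = 1.269 − 0.1647 = 1.105 kmol/m³.
S̃_{N/P} = C_N/C_P = 1.105/0.1647 = 6.71.

6.71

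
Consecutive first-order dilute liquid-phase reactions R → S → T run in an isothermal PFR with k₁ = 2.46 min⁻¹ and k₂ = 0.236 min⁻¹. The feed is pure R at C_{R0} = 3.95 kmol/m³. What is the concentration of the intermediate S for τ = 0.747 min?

2.97 kmol/m³

The intermediate concentration in a first-order A→B→C sequence is C_S = k₁C_{R0}(e^(−k₁τ) − e^(−k₂τ))/(k₂−k₁).
e^(−k₁τ) = e^(−2.46×0.747) = e^(−1.838) = 0.1592; e^(−k₂τ) = e^(−0.1763) = 0.8384.
C_S = 2.46×3.95/(0.236−2.46) × (0.1592−0.8384) = (-4.369)×(-0.6792) = 2.967 kmol/m³.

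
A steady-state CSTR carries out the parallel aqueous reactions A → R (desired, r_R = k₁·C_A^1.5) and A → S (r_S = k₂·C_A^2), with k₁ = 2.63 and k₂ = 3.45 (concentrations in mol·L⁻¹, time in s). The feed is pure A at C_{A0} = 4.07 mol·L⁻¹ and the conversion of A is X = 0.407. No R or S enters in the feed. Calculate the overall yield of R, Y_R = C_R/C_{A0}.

0.134

Exit C_A = C_{A0}(1−X) = 4.07×0.593 = 2.414 mol·L⁻¹.
A CSTR operates uniformly at the exit composition, giving r_R = 9.861 and r_S = 20.10 (each k·C_A^n at C_A = 2.414).
Fraction of consumed A going to R: r_R/(r_R+r_S) = 0.3292.
C_R = 0.3292·C_{A0}·X = 0.3292×4.07×0.407 = 0.545 mol·L⁻¹; Y_R = C_R/C_{A0} = 0.134.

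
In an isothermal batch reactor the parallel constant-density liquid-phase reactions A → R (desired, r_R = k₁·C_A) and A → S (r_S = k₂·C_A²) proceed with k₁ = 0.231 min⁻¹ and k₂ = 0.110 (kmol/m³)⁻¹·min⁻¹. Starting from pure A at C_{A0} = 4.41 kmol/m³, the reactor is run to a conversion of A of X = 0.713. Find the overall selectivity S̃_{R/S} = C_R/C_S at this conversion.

0.788

C_A = C_{A0}(1−X) = 1.266 kmol/m³.
Along a PFR/batch, dC_R/dC_A = −r_R/(r_R+r_S) = −k₁/(k₁+k₂·C_A).
Integrating from C_{A0} to C_A: C_R = (0.231/0.110)·ln[(0.231+0.110·4.41)/(0.231+0.110·1.27)] = 2.100·ln(0.7161/0.3702) = 1.385 kmol/m³.
C_S = (C_{A0}−C_A)−C_R = 1.759 kmol/m³; S̃_{R/S} = 1.385/1.759 = 0.788.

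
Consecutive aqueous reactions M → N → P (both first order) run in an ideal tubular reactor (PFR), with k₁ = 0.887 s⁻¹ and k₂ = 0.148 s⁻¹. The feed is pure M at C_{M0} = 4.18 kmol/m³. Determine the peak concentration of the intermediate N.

2.92 kmol/m³

For a first-order series the maximum intermediate yield is C_{N,max}/C_{M0} = (k₁/k₂)^[k₂/(k₂−k₁)].
= (0.887/0.148)^(0.148/(0.148−0.887)) = (5.993)^(-0.2003) = 0.6986.
C_{N,max} = 0.6986×4.18 = 2.92 kmol/m³.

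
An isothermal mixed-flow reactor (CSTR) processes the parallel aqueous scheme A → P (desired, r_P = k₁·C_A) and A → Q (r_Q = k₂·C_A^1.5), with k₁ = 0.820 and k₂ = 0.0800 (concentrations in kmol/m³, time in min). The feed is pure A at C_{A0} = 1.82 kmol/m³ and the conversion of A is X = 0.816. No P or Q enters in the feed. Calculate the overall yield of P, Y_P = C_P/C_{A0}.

Exit C_A = C_{A0}(1−X) = 1.82×0.184 = 0.3349 kmol/m³.
A CSTR operates uniformly at the exit composition, giving r_P = 0.2746 and r_Q = 0.01550 (each k·C_A^n at C_A = 0.3349).
Fraction of consumed A going to P: r_P/(r_P+r_Q) = 0.9466.
C_P = 0.9466·C_{A0}·X = 0.9466×1.82×0.816 = 1.41 kmol/m³; Y_P = C_P/C_{A0} = 0.772.

0.772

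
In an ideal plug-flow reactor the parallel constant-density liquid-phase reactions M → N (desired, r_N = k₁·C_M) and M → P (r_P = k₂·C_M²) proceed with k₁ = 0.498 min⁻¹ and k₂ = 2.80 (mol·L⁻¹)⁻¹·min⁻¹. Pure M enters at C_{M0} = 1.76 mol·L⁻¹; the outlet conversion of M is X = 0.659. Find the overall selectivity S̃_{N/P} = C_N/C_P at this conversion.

C_M = C_{M0}(1−X) = 0.6002 mol·L⁻¹.
Along a PFR/batch, dC_N/dC_M = −r_N/(r_N+r_P) = −k₁/(k₁+k₂·C_M).
Integrating from C_{M0} to C_M: C_N = (0.498/2.80)·ln[(0.498+2.80·1.76)/(0.498+2.80·0.600)] = 0.1779·ln(5.426/2.178) = 0.1623 mol·L⁻¹.
C_P = (C_{M0}−C_M)−C_N = 0.9975 mol·L⁻¹; S̃_{N/P} = 0.1623/0.9975 = 0.163.

0.163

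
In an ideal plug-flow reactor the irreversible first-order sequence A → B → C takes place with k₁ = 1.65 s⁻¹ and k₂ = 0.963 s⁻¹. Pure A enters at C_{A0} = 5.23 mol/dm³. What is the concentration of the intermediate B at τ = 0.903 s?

The intermediate concentration in a first-order A→B→C sequence is C_B = k₁C_{A0}(e^(−k₁τ) − e^(−k₂τ))/(k₂−k₁).
e^(−k₁τ) = e^(−1.65×0.903) = e^(−1.490) = 0.2254; e^(−k₂τ) = e^(−0.8696) = 0.4191.
C_B = 1.65×5.23/(0.963−1.65) × (0.2254−0.4191) = (-12.56)×(-0.1937) = 2.434 mol/dm³.

2.43 mol/dm³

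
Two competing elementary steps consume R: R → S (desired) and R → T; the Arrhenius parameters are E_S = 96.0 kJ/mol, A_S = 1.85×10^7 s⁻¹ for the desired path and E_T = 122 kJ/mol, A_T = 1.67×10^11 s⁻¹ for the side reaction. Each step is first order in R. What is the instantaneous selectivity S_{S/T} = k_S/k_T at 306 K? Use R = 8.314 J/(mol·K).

Since both paths have the same order in R, the concentration cancels and S_{S/T} = k_S/k_T = (A_S/A_T)·exp[(E_T−E_S)/(RT)].
(E_T−E_S)/(RT) = (122−96.0)×10³/(8.314×306) = 26000/2544 = 10.22.
k_S/k_T = (1.85×10^7/1.67×10^11)·exp(10.22) = 1.108×10^-4 × 27441 = 3.04.

3.04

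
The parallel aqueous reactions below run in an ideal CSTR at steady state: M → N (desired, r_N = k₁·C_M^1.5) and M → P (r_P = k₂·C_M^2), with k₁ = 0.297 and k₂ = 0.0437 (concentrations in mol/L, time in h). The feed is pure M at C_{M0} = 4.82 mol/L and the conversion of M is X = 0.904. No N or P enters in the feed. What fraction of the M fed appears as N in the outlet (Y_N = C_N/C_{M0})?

0.822

Exit C_M = C_{M0}(1−X) = 4.82×0.0960 = 0.4627 mol/L.
A CSTR operates uniformly at the exit composition, giving r_N = 0.09348 and r_P = 0.009357 (each k·C_M^n at C_M = 0.4627).
Fraction of consumed M going to N: r_N/(r_N+r_P) = 0.9090.
C_N = 0.9090·C_{M0}·X = 0.9090×4.82×0.904 = 3.96 mol/L; Y_N = C_N/C_{M0} = 0.822.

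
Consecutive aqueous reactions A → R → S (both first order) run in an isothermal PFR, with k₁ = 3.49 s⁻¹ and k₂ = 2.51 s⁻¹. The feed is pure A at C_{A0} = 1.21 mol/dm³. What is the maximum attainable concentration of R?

For a first-order series the maximum intermediate yield is C_{R,max}/C_{A0} = (k₁/k₂)^[k₂/(k₂−k₁)].
= (3.49/2.51)^(2.51/(2.51−3.49)) = (1.390)^(-2.561) = 0.4299.
C_{R,max} = 0.4299×1.21 = 0.520 mol/dm³.

0.520 mol/dm³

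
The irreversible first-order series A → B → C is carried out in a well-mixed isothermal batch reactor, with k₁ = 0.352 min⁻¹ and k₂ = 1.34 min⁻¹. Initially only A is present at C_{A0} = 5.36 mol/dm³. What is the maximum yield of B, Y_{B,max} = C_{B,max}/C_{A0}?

Evaluating C_B at t_opt = ln(k₂/k₁)/(k₂−k₁) gives C_{B,max}/C_{A0} = (k₁/k₂)^[k₂/(k₂−k₁)].
= (0.352/1.34)^(1.34/(1.34−0.352)) = (0.2627)^(1.356) = 0.1632.

0.163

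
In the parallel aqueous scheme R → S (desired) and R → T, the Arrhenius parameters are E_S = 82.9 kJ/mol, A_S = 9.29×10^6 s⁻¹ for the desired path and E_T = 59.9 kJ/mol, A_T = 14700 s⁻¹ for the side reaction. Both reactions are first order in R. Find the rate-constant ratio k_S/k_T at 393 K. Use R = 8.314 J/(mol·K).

0.554

k_S/k_T = (A_S/A_T)·exp[−(E_S−E_T)/(RT)] = (A_S/A_T)·exp[(E_T−E_S)/(RT)].
(E_T−E_S)/(RT) = (59.9−82.9)×10³/(8.314×393) = -23000/3267 = -7.039.
k_S/k_T = (9.29×10^6/14700)·exp(-7.039) = 632.0 × 8.768×10^-4 = 0.554.
Since E_S > E_T, raising the temperature improves selectivity toward S.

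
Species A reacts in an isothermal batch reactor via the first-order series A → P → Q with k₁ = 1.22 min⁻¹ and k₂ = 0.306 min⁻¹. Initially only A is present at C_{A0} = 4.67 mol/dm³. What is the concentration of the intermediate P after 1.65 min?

2.93 mol/dm³

For first-order series with pure A initially, C_P(t) = k₁C_{A0}/(k₂−k₁)·(e^(−k₁t) − e^(−k₂t)).
e^(−k₁t) = e^(−1.22×1.65) = e^(−2.013) = 0.1336; e^(−k₂t) = e^(−0.5049) = 0.6036.
C_P = 1.22×4.67/(0.306−1.22) × (0.1336−0.6036) = (-6.233)×(-0.4700) = 2.930 mol/dm³.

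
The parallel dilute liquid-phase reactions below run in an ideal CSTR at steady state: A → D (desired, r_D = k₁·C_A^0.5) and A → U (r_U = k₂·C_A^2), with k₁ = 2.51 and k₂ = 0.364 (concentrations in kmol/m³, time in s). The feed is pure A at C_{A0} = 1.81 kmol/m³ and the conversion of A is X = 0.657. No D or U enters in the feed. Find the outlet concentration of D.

1.11 kmol/m³

Exit C_A = C_{A0}(1−X) = 1.81×0.343 = 0.6208 kmol/m³.
Rates in a CSTR are evaluated at the outlet concentration: r_D = 2.51×0.6208^0.5 = 1.978, r_U = 0.364×0.6208^2 = 0.1403.
Fraction of consumed A going to D: r_D/(r_D+r_U) = 0.9338.
C_D = 0.9338·C_{A0}·X = 0.9338×1.81×0.657 = 1.11 kmol/m³.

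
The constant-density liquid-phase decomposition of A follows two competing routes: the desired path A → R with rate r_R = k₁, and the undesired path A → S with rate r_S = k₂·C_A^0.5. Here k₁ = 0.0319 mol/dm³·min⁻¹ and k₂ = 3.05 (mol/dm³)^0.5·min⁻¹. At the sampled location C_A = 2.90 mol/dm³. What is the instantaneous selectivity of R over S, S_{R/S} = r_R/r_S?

0.00614

S_{R/S} = r_R/r_S = (k₁)/(k₂·C_A^0.5) = (k₁/k₂)·C_A^-0.5.
= (0.0319) / (3.05×2.900^0.5) = 0.03190/5.194 = 0.00614.
The undesired path is higher order in A, so low C_A (CSTR or dilute feed) favours R.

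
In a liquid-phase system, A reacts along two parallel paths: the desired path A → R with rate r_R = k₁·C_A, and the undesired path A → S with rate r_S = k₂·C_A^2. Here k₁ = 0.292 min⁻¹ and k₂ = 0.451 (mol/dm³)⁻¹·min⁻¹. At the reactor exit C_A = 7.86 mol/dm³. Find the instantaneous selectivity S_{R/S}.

S_{R/S} = r_R/r_S = (k₁·C_A)/(k₂·C_A^2) = (k₁/k₂)·C_A⁻¹.
= (0.292×7.860) / (0.451×7.860^2) = 2.295/27.86 = 0.0824.
The undesired path is higher order in A, so low C_A (CSTR or dilute feed) favours R.

0.0824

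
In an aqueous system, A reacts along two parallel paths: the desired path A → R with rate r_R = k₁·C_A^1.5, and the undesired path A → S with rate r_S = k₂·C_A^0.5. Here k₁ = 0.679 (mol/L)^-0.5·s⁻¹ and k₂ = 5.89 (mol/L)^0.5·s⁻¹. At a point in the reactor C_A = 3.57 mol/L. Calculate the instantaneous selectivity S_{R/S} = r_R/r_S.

S_{R/S} = r_R/r_S = (k₁·C_A^1.5)/(k₂·C_A^0.5) = (k₁/k₂)·C_A.
= (0.679×3.570^1.5) / (5.89×3.570^0.5) = 4.580/11.13 = 0.412.
Since the desired path is higher order in A, keeping C_A high (PFR or concentrated feed) favours R.

0.412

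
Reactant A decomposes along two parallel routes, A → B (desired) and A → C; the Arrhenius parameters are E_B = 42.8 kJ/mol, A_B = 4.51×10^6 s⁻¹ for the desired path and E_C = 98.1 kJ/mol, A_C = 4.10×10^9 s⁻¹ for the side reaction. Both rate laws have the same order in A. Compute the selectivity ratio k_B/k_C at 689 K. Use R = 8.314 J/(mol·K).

17.1

k_B/k_C = (A_B/A_C)·exp[−(E_B−E_C)/(RT)] = (A_B/A_C)·exp[(E_C−E_B)/(RT)].
(E_C−E_B)/(RT) = (98.1−42.8)×10³/(8.314×689) = 55300/5728 = 9.654.
k_B/k_C = (4.51×10^6/4.10×10^9)·exp(9.654) = 0.001100 × 15580 = 17.1.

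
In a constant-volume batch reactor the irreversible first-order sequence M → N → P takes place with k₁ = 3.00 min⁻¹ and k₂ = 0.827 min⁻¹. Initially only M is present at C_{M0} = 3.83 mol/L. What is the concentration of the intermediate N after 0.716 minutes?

2.31 mol/L

Solving the coupled first-order balances gives C_N(t) = [k₁/(k₂−k₁)]·C_{M0}·(e^(−k₁t) − e^(−k₂t)).
e^(−k₁t) = e^(−3.00×0.716) = e^(−2.148) = 0.1167; e^(−k₂t) = e^(−0.5921) = 0.5531.
C_N = 3.00×3.83/(0.827−3.00) × (0.1167−0.5531) = (-5.288)×(-0.4364) = 2.308 mol/L.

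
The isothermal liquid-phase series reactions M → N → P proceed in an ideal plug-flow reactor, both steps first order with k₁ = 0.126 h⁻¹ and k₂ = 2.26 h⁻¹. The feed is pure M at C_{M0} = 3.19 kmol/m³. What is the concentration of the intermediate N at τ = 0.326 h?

For first-order series with pure M initially, C_N(τ) = k₁C_{M0}/(k₂−k₁)·(e^(−k₁τ) − e^(−k₂τ)).
e^(−k₁τ) = e^(−0.126×0.326) = e^(−0.04108) = 0.9598; e^(−k₂τ) = e^(−0.7368) = 0.4787.
C_N = 0.126×3.19/(2.26−0.126) × (0.9598−0.4787) = 0.1884×0.4811 = 0.09061 kmol/m³.

0.0906 kmol/m³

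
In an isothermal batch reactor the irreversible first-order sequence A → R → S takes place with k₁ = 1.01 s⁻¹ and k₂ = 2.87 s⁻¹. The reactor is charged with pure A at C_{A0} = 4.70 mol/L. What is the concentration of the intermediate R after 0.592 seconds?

0.937 mol/L

Solving the coupled first-order balances gives C_R(t) = [k₁/(k₂−k₁)]·C_{A0}·(e^(−k₁t) − e^(−k₂t)).
e^(−k₁t) = e^(−1.01×0.592) = e^(−0.5979) = 0.5500; e^(−k₂t) = e^(−1.699) = 0.1829.
C_R = 1.01×4.70/(2.87−1.01) × (0.5500−0.1829) = 2.552×0.3671 = 0.9369 mol/L.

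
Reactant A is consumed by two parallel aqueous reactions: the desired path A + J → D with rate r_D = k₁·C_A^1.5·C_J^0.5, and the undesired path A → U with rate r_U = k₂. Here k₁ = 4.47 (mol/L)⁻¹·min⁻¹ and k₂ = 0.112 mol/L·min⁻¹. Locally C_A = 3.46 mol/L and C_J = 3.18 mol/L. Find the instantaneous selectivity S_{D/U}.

458

S_{D/U} = r_D/r_U = (k₁·C_A^1.5·C_J^0.5)/(k₂) = (k₁/k₂)·C_A^1.5·C_J^0.5.
= (4.47×3.460^1.5×3.180^0.5) / (0.112) = 51.30/0.1120 = 458.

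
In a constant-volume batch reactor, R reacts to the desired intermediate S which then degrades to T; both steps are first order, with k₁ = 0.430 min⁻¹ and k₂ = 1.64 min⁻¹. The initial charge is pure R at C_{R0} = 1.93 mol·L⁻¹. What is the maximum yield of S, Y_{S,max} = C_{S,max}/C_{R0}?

0.163

Evaluating C_S at t_opt = ln(k₂/k₁)/(k₂−k₁) gives C_{S,max}/C_{R0} = (k₁/k₂)^[k₂/(k₂−k₁)].
= (0.430/1.64)^(1.64/(1.64−0.430)) = (0.2622)^(1.355) = 0.1629.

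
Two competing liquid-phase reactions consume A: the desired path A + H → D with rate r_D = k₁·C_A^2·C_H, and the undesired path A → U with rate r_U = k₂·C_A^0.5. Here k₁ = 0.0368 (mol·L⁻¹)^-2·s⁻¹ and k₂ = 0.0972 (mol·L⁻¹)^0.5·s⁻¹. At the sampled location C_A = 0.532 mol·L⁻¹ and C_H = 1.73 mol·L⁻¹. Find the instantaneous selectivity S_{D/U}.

0.254

S_{D/U} = r_D/r_U = (k₁·C_A^2·C_H)/(k₂·C_A^0.5) = (k₁/k₂)·C_A^1.5·C_H.
= (0.0368×0.5320^2×1.730) / (0.0972×0.5320^0.5) = 0.01802/0.07090 = 0.254.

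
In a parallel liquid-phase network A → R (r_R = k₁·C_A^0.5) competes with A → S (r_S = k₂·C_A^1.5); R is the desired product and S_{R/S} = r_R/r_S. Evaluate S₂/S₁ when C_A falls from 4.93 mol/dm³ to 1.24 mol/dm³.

S_{R/S} = (k₁/k₂)·C_A⁻¹, so S₂/S₁ = (C_{A,2}/C_{A,1})⁻¹.
= 4.93/1.24 = 3.98.
Selectivity toward R rises as C_A falls — low-concentration operation is favoured.

3.98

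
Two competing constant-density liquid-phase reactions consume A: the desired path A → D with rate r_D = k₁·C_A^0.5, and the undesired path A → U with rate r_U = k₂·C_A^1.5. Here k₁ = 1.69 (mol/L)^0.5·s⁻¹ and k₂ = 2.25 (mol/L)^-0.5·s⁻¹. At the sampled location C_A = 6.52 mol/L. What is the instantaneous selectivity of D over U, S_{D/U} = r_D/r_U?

S_{D/U} = r_D/r_U = (k₁·C_A^0.5)/(k₂·C_A^1.5) = (k₁/k₂)·C_A⁻¹.
= (1.69×6.520^0.5) / (2.25×6.520^1.5) = 4.315/37.46 = 0.115.
The undesired path is higher order in A, so low C_A (CSTR or dilute feed) favours D.

0.115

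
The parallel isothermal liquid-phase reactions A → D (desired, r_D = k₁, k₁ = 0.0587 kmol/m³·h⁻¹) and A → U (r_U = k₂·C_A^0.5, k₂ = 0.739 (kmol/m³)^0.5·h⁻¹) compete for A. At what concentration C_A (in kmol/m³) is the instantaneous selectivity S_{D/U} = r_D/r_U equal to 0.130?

0.373 kmol/m³

S_{D/U} = (k₁/k₂)·C_A^-0.5 ⇒ C_A = (S·k₂/k₁)^(-2).
= (0.130×0.739/0.0587)^(-2) = (1.637)^(-2) = 0.373 kmol/m³.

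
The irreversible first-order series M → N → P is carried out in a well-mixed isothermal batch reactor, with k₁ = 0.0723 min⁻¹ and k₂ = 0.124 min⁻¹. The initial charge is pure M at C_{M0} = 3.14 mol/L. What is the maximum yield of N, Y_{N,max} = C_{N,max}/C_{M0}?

Evaluating C_N at t_opt = ln(k₂/k₁)/(k₂−k₁) gives C_{N,max}/C_{M0} = (k₁/k₂)^[k₂/(k₂−k₁)].
= (0.0723/0.124)^(0.124/(0.124−0.0723)) = (0.5831)^(2.398) = 0.2742.

0.274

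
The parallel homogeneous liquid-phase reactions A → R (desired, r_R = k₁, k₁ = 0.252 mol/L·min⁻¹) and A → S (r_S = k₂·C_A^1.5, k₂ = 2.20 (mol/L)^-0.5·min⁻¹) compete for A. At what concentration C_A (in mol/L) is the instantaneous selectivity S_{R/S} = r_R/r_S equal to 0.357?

S_{R/S} = (k₁/k₂)·C_A^-1.5 ⇒ C_A = (S·k₂/k₁)^(1/(-1.5)).
= (0.357×2.20/0.252)^(-0.6667) = (3.117)^(-0.6667) = 0.469 mol/L.

0.469 mol/L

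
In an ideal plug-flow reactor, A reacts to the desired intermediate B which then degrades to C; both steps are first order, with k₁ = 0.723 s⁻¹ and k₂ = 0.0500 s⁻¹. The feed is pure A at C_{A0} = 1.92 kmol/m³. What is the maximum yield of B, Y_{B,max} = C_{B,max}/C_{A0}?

Evaluating C_B at τ_opt = ln(k₂/k₁)/(k₂−k₁) gives C_{B,max}/C_{A0} = (k₁/k₂)^[k₂/(k₂−k₁)].
= (0.723/0.0500)^(0.0500/(0.0500−0.723)) = (14.46)^(-0.07429) = 0.8200.

0.820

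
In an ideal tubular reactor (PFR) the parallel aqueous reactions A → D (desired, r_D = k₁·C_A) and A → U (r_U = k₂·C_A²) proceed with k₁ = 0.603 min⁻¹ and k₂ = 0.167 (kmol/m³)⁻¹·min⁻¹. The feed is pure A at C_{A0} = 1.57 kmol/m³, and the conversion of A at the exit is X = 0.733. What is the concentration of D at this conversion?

0.907 kmol/m³

C_A = C_{A0}(1−X) = 0.4192 kmol/m³.
Along a PFR/batch, dC_D/dC_A = −r_D/(r_D+r_U) = −k₁/(k₁+k₂·C_A).
Integrating from C_{A0} to C_A: C_D = (0.603/0.167)·ln[(0.603+0.167·1.57)/(0.603+0.167·0.419)] = 3.611·ln(0.8652/0.6730) = 0.9070 kmol/m³.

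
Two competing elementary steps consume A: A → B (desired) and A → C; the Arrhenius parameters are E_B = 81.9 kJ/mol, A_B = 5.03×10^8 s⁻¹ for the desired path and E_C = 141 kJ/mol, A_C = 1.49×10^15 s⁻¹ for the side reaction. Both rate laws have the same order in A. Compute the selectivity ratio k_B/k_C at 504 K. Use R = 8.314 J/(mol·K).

0.451

k_B/k_C = (A_B/A_C)·exp[−(E_B−E_C)/(RT)] = (A_B/A_C)·exp[(E_C−E_B)/(RT)].
(E_C−E_B)/(RT) = (141−81.9)×10³/(8.314×504) = 59100/4190 = 14.10.
k_B/k_C = (5.03×10^8/1.49×10^15)·exp(14.10) = 3.376×10^-7 × 1.335×10^6 = 0.451.
Since E_B < E_C, lowering the temperature improves selectivity toward B.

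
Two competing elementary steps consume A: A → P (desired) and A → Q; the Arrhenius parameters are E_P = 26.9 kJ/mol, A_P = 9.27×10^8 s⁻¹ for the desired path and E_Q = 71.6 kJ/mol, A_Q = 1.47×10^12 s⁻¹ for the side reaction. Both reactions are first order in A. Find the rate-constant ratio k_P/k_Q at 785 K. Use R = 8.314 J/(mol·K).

k_P/k_Q = (A_P/A_Q)·exp[−(E_P−E_Q)/(RT)] = (A_P/A_Q)·exp[(E_Q−E_P)/(RT)].
(E_Q−E_P)/(RT) = (71.6−26.9)×10³/(8.314×785) = 44700/6526 = 6.849.
k_P/k_Q = (9.27×10^8/1.47×10^12)·exp(6.849) = 6.306×10^-4 × 942.9 = 0.595.
Since E_P < E_Q, lowering the temperature improves selectivity toward P.

0.595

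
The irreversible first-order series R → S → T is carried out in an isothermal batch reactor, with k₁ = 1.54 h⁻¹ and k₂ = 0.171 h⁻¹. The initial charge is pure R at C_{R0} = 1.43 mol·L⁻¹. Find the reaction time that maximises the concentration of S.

The intermediate peaks when r₁ = r₂, i.e. k₁e^(−k₁t) = k₂e^(−k₂t), giving t_opt = ln(k₂/k₁)/(k₂−k₁).
= ln(0.171/1.54)/(0.171−1.54) = ln(0.1110)/-1.369 = -2.198/-1.369 = 1.61 h.

1.61 h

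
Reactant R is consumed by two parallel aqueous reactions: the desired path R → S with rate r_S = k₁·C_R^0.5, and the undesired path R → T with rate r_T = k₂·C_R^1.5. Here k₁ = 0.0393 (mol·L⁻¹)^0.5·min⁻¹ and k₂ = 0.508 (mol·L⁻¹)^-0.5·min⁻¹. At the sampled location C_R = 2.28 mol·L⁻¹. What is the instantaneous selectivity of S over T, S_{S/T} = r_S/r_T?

S_{S/T} = r_S/r_T = (k₁·C_R^0.5)/(k₂·C_R^1.5) = (k₁/k₂)·C_R⁻¹.
= (0.0393×2.280^0.5) / (0.508×2.280^1.5) = 0.05934/1.749 = 0.0339.
The undesired path is higher order in R, so low C_R (CSTR or dilute feed) favours S.

0.0339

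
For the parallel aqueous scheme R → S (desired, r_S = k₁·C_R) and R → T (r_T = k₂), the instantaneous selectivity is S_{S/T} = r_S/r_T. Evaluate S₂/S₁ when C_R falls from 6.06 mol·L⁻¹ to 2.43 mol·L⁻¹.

0.401

S_{S/T} = (k₁/k₂)·C_R, so S₂/S₁ = (C_{R,2}/C_{R,1}).
= 2.43/6.06 = 0.401.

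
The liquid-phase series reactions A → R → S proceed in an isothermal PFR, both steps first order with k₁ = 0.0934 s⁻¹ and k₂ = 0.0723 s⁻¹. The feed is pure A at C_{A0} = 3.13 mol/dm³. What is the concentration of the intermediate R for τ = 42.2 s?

0.386 mol/dm³

For first-order series with pure A initially, C_R(τ) = k₁C_{A0}/(k₂−k₁)·(e^(−k₁τ) − e^(−k₂τ)).
e^(−k₁τ) = e^(−0.0934×42.2) = e^(−3.941) = 0.01942; e^(−k₂τ) = e^(−3.051) = 0.04731.
C_R = 0.0934×3.13/(0.0723−0.0934) × (0.01942−0.04731) = (-13.86)×(-0.02789) = 0.3864 mol/dm³.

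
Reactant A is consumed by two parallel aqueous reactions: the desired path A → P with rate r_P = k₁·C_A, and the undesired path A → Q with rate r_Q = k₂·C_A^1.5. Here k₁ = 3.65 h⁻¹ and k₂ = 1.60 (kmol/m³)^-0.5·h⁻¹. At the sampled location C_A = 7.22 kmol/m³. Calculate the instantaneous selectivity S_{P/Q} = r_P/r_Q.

S_{P/Q} = r_P/r_Q = (k₁·C_A)/(k₂·C_A^1.5) = (k₁/k₂)·C_A^-0.5.
= (3.65×7.220) / (1.60×7.220^1.5) = 26.35/31.04 = 0.849.

0.849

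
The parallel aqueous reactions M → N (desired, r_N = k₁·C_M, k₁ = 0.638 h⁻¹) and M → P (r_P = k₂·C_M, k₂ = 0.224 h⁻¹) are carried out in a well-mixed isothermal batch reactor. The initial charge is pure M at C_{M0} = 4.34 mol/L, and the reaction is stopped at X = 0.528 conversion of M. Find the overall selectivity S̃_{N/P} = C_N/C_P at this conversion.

C_M = C_{M0}(1−X) = 2.048 mol/L.
Both paths are first order in M, so the instantaneous fraction to N is constant: dC_N/d(−C_M) = k₁/(k₁+k₂) = 0.7401.
C_N = 0.7401·(C_{M0}−C_M) = 0.7401×2.292 = 1.70 mol/L.
C_P = (C_{M0}−C_M)−C_N = 0.5955 mol/L; S̃_{N/P} = 1.696/0.5955 = 2.85.

2.85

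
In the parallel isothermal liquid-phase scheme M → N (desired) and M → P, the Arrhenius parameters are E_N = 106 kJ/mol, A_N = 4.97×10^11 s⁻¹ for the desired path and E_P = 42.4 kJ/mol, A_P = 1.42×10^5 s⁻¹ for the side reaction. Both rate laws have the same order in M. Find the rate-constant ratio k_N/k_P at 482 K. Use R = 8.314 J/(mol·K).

0.448

k_N/k_P = (A_N/A_P)·exp[−(E_N−E_P)/(RT)] = (A_N/A_P)·exp[(E_P−E_N)/(RT)].
(E_P−E_N)/(RT) = (42.4−106)×10³/(8.314×482) = -63600/4007 = -15.87.
k_N/k_P = (4.97×10^11/1.42×10^5)·exp(-15.87) = 3.500×10^6 × 1.280×10^-7 = 0.448.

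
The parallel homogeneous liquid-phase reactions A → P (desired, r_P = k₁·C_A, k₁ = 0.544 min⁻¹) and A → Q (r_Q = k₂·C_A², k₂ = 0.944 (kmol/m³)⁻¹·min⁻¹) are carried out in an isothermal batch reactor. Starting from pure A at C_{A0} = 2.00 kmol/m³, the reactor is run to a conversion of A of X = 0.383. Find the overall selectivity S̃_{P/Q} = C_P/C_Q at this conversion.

0.361

C_A = C_{A0}(1−X) = 1.234 kmol/m³.
Along a PFR/batch, dC_P/dC_A = −r_P/(r_P+r_Q) = −k₁/(k₁+k₂·C_A).
Integrating from C_{A0} to C_A: C_P = (0.544/0.944)·ln[(0.544+0.944·2.00)/(0.544+0.944·1.23)] = 0.5763·ln(2.432/1.709) = 0.2033 kmol/m³.
C_Q = (C_{A0}−C_A)−C_P = 0.5627 kmol/m³; S̃_{P/Q} = 0.2033/0.5627 = 0.361.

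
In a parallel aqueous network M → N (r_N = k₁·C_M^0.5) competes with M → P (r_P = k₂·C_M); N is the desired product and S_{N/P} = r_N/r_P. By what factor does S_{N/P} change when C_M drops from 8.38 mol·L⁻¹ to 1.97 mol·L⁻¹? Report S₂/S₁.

S_{N/P} = (k₁/k₂)·C_M^-0.5, so S₂/S₁ = (C_{M,2}/C_{M,1})^-0.5.
= (1.97/8.38)^(-0.5) = (0.2351)^(-0.5) = 2.06.

2.06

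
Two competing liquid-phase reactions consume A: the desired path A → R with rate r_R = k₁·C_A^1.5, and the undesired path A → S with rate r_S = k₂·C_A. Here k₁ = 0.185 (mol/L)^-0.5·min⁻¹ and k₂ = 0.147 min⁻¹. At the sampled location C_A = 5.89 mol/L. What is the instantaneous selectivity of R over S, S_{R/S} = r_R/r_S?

S_{R/S} = r_R/r_S = (k₁·C_A^1.5)/(k₂·C_A) = (k₁/k₂)·C_A^0.5.
= (0.185×5.890^1.5) / (0.147×5.890) = 2.645/0.8658 = 3.05.

3.05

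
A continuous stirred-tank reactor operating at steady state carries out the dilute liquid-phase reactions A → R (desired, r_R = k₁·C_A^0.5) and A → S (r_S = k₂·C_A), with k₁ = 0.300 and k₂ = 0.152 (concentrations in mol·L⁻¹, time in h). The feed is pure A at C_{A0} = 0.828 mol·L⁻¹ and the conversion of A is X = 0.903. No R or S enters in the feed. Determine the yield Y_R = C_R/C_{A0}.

0.790

Exit C_A = C_{A0}(1−X) = 0.828×0.0970 = 0.08032 mol·L⁻¹.
In a CSTR the entire volume is at exit conditions, so r_R = 0.300×0.08032^0.5 = 0.08502 and r_S = 0.152×0.08032 = 0.01221.
Fraction of consumed A going to R: r_R/(r_R+r_S) = 0.8744.
C_R = 0.8744·C_{A0}·X = 0.8744×0.828×0.903 = 0.654 mol·L⁻¹; Y_R = C_R/C_{A0} = 0.790.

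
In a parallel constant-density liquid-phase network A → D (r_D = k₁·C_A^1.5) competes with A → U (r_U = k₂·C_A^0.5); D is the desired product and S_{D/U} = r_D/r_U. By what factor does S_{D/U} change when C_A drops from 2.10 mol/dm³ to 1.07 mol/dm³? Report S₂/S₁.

0.510

S_{D/U} = (k₁/k₂)·C_A, so S₂/S₁ = (C_{A,2}/C_{A,1}).
= 1.07/2.10 = 0.510.
Selectivity toward D falls as C_A falls — high-concentration operation is favoured.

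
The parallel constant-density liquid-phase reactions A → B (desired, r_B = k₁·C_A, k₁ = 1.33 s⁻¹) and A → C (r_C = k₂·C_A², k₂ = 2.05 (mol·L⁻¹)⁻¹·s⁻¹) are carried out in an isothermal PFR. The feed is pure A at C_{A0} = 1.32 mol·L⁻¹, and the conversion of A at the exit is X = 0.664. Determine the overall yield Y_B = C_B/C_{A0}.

0.290

C_A = C_{A0}(1−X) = 0.4435 mol·L⁻¹.
Along a PFR/batch, dC_B/dC_A = −r_B/(r_B+r_C) = −k₁/(k₁+k₂·C_A).
Integrating from C_{A0} to C_A: C_B = (1.33/2.05)·ln[(1.33+2.05·1.32)/(1.33+2.05·0.444)] = 0.6488·ln(4.036/2.239) = 0.3822 mol·L⁻¹.
Y_B = C_B/C_{A0} = 0.3822/1.32 = 0.290.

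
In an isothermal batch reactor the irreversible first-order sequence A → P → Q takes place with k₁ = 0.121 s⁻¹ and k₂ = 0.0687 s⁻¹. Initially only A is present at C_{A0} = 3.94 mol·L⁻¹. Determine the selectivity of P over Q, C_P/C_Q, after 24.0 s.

0.507

Solving the coupled first-order balances gives C_P(t) = [k₁/(k₂−k₁)]·C_{A0}·(e^(−k₁t) − e^(−k₂t)).
e^(−k₁t) = e^(−0.121×24.0) = e^(−2.904) = 0.05480; e^(−k₂t) = e^(−1.649) = 0.1923.
C_P = 0.121×3.94/(0.0687−0.121) × (0.05480−0.1923) = (-9.115)×(-0.1375) = 1.253 mol·L⁻¹.
C_A = C_{A0}e^(−k₁t) = 0.2159 mol·L⁻¹, so C_Q = C_{A0}−C_A−C_P = 2.471 mol·L⁻¹; C_P/C_Q = 0.507.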